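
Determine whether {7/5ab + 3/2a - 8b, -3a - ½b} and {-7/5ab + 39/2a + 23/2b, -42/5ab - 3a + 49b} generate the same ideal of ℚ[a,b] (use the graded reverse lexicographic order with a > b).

Yes, the ideals are equal.

Since reduced Gröbner bases are canonical representatives of ideals under a given ordering, it suffices to compute and compare them.
Buchberger on the first generating set:
f_1 = 7/5ab + 3/2a - 8b, LT = ab.
f_2 = -3a - ½b, LT = a.

S(f_1,f_2): lcm = ab. S = -⅙b² + 15/14a - 40/7b.
  leading term b²: no divisor's leading term divides it; move -⅙b² to the remainder.
  leading term a: subtract (-5/14)·f_2 from 15/14a - 40/7b → -165/28b
  leading term b: no divisor's leading term divides it; move -165/28b to the remainder.
  remainder -⅙b² - 165/28b ≠ 0; add g_3 = -⅙b² - 165/28b to the basis.

S(f_1,g_3): lcm = ab². S = -240/7ab - 40/7b².
  leading term ab: subtract (-1200/49)·f_1 from -240/7ab - 40/7b² → -40/7b² + 1800/49a - 9600/49b
  leading term b²: subtract (240/7)·g_3 from -40/7b² + 1800/49a - 9600/49b → 1800/49a + 300/49b
  leading term a: subtract (-600/49)·f_2 from 1800/49a + 300/49b → 0
  remainder 0.

S(f_2,g_3): leading monomials are coprime, so the S-polynomial reduces to 0 (Buchberger's first criterion).
Every S-polynomial of the final basis reduces to 0, so we have a Gröbner basis.
Inter-reduce: drop elements whose leading term is divisible by another's, tail-reduce, and make monic.
Reduced Gröbner basis: {b² + 495/14b, a + ⅙b}.

Buchberger on the second generating set:
h_1 = -7/5ab + 39/2a + 23/2b, LT = ab.
h_2 = -42/5ab - 3a + 49b, LT = ab.

S(h_1,h_2): lcm = ab. S = -100/7a - 50/21b.
  leading term a: no divisor's leading term divides it; move -100/7a to the remainder.
  leading term b: no divisor's leading term divides it; move -50/21b to the remainder.
  remainder -100/7a - 50/21b ≠ 0; add k_3 = -100/7a - 50/21b to the basis.

S(h_1,k_3): lcm = ab. S = -⅙b² - 195/14a - 115/14b.
  leading term b²: no divisor's leading term divides it; move -⅙b² to the remainder.
  leading term a: subtract (39/40)·k_3 from -195/14a - 115/14b → -165/28b
  leading term b: no divisor's leading term divides it; move -165/28b to the remainder.
  remainder -⅙b² - 165/28b ≠ 0; add k_4 = -⅙b² - 165/28b to the basis.

S(h_2,k_3): lcm = ab. S = -⅙b² + 5/14a - 35/6b.
  leading term b²: subtract (1)·k_4 from -⅙b² + 5/14a - 35/6b → 5/14a + 5/84b
  leading term a: subtract (-1/40)·k_3 from 5/14a + 5/84b → 0
  remainder 0.

S(h_1,k_4): lcm = ab². S = -345/7ab - 115/14b².
  leading term ab: subtract (1725/49)·h_1 from -345/7ab - 115/14b² → -115/14b² - 67275/98a - 39675/98b
  leading term b²: subtract (345/7)·k_4 from -115/14b² - 67275/98a - 39675/98b → -67275/98a - 22425/196b
  leading term a: subtract (2691/56)·k_3 from -67275/98a - 22425/196b → 0
  remainder 0.

S(h_2,k_4): lcm = ab². S = -35ab - 35/6b².
  leading term ab: subtract (25)·h_1 from -35ab - 35/6b² → -35/6b² - 975/2a - 575/2b
  leading term b²: subtract (35)·k_4 from -35/6b² - 975/2a - 575/2b → -975/2a - 325/4b
  leading term a: subtract (273/8)·k_3 from -975/2a - 325/4b → 0
  remainder 0.

S(k_3,k_4): leading monomials are coprime, so the S-polynomial reduces to 0 (Buchberger's first criterion).
Every S-polynomial of the final basis reduces to 0, so we have a Gröbner basis.
Inter-reduce: drop elements whose leading term is divisible by another's, tail-reduce, and make monic.
Reduced Gröbner basis: {b² + 495/14b, a + ⅙b}.

Same reduced basis, so the two generating sets span the same ideal.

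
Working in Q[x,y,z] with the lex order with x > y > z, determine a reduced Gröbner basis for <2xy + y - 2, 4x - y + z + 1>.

G = {x - 1/4y + 1/4z + 1/4, y^2 - yz + y - 4}

f_1 = 2xy + y - 2, LT = xy.
f_2 = 4x - y + z + 1, LT = x.

S(f_1,f_2): lcm = xy. S = 1/4y^2 - 1/4yz + 1/4y - 1.
  leading term y^2: no divisor's leading term divides it; move 1/4y^2 to the remainder.
  leading term yz: no divisor's leading term divides it; move -1/4yz to the remainder.
  leading term y: no divisor's leading term divides it; move 1/4y to the remainder.
  leading term 1: no divisor's leading term divides it; move -1 to the remainder.
  remainder 1/4y^2 - 1/4yz + 1/4y - 1 ≠ 0; add g_3 = 1/4y^2 - 1/4yz + 1/4y - 1 to the basis.

S(f_1,g_3): lcm = xy^2. S = xyz - xy + 4x + 1/2y^2 - y.
  leading term xyz: subtract (1/2z)·f_1 from xyz - xy + 4x + 1/2y^2 - y → -xy + 4x + 1/2y^2 - 1/2yz - y + z
  leading term xy: subtract (-1/2)·f_1 from -xy + 4x + 1/2y^2 - 1/2yz - y + z → 4x + 1/2y^2 - 1/2yz - 1/2y + z - 1
  leading term x: subtract (1)·f_2 from 4x + 1/2y^2 - 1/2yz - 1/2y + z - 1 → 1/2y^2 - 1/2yz + 1/2y - 2
  leading term y^2: subtract (2)·g_3 from 1/2y^2 - 1/2yz + 1/2y - 2 → 0
  remainder 0.

S(f_2,g_3): leading monomials are coprime, so the S-polynomial reduces to 0 (Buchberger's first criterion).
Every S-polynomial of the final basis reduces to 0, so we have a Gröbner basis.
Inter-reduce: drop elements whose leading term is divisible by another's, tail-reduce, and make monic.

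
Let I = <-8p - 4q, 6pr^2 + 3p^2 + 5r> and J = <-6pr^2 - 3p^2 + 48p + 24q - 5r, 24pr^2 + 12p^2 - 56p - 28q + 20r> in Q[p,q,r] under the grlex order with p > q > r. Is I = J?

Yes, the ideals are equal.

Two ideals are equal iff their reduced Gröbner bases coincide (the reduced basis is unique for a fixed ordering).
Buchberger on the first generating set:
f_1 = -8p - 4q, LT = p.
f_2 = 6pr^2 + 3p^2 + 5r, LT = pr^2.

S(f_1,f_2): lcm = pr^2. S = 1/2qr^2 - 1/2p^2 - 5/6r.
  leading term qr^2: no divisor's leading term divides it; move 1/2qr^2 to the remainder.
  leading term p^2: subtract (1/16p)·f_1 from -1/2p^2 - 5/6r → 1/4pq - 5/6r
  leading term pq: subtract (-1/32q)·f_1 from 1/4pq - 5/6r → -1/8q^2 - 5/6r
  leading term q^2: no divisor's leading term divides it; move -1/8q^2 to the remainder.
  leading term r: no divisor's leading term divides it; move -5/6r to the remainder.
  remainder 1/2qr^2 - 1/8q^2 - 5/6r ≠ 0; add g_3 = 1/2qr^2 - 1/8q^2 - 5/6r to the basis.

The other S-polynomials (S(f_1,g_3), S(f_2,g_3)) all reduce to 0 modulo the current basis, so we have a Gröbner basis.
Inter-reduce: drop elements whose leading term is divisible by another's, tail-reduce, and make monic.
Reduced Gröbner basis: {qr^2 - 1/4q^2 - 5/3r, p + 1/2q}.

Buchberger on the second generating set:
h_1 = -6pr^2 - 3p^2 + 48p + 24q - 5r, LT = pr^2.
h_2 = 24pr^2 + 12p^2 - 56p - 28q + 20r, LT = pr^2.

S(h_1,h_2): lcm = pr^2. S = -17/3p - 17/6q.
  leading term p: no divisor's leading term divides it; move -17/3p to the remainder.
  leading term q: no divisor's leading term divides it; move -17/6q to the remainder.
  remainder -17/3p - 17/6q ≠ 0; add k_3 = -17/3p - 17/6q to the basis.

S(h_1,k_3): lcm = pr^2. S = -1/2qr^2 + 1/2p^2 - 8p - 4q + 5/6r.
  leading term qr^2: no divisor's leading term divides it; move -1/2qr^2 to the remainder.
  leading term p^2: subtract (-3/34p)·k_3 from 1/2p^2 - 8p - 4q + 5/6r → -1/4pq - 8p - 4q + 5/6r
  leading term pq: subtract (3/68q)·k_3 from -1/4pq - 8p - 4q + 5/6r → 1/8q^2 - 8p - 4q + 5/6r
  leading term q^2: no divisor's leading term divides it; move 1/8q^2 to the remainder.
  leading term p: subtract (24/17)·k_3 from -8p - 4q + 5/6r → 5/6r
  leading term r: no divisor's leading term divides it; move 5/6r to the remainder.
  remainder -1/2qr^2 + 1/8q^2 + 5/6r ≠ 0; add k_4 = -1/2qr^2 + 1/8q^2 + 5/6r to the basis.

The other S-polynomials (S(h_2,k_3), S(h_1,k_4), S(h_2,k_4), S(k_3,k_4)) all reduce to 0 modulo the current basis, so we have a Gröbner basis.
Inter-reduce: drop elements whose leading term is divisible by another's, tail-reduce, and make monic.
Reduced Gröbner basis: {qr^2 - 1/4q^2 - 5/3r, p + 1/2q}.

The two bases agree; hence the ideals are identical.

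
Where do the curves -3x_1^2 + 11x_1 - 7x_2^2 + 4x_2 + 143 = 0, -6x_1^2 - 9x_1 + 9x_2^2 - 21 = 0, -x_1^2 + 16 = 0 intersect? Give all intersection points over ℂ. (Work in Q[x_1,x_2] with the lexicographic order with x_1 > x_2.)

{(-4, 3)}

Compute a lex Gröbner basis by Buchberger's algorithm.
f_1 = -3x_1^2 + 11x_1 - 7x_2^2 + 4x_2 + 143, LT = x_1^2.
f_2 = -6x_1^2 - 9x_1 + 9x_2^2 - 21, LT = x_1^2.
f_3 = -x_1^2 + 16, LT = x_1^2.

S(f_1,f_2): lcm = x_1^2. S = -31/6x_1 + 23/6x_2^2 - 4/3x_2 - 307/6.
  reduce S modulo (f_1, f_2, f_3):
  remainder -31/6x_1 + 23/6x_2^2 - 4/3x_2 - 307/6 ≠ 0; add h_4 = -31/6x_1 + 23/6x_2^2 - 4/3x_2 - 307/6 to the basis.

S(f_1,f_3): lcm = x_1^2. S = -11/3x_1 + 7/3x_2^2 - 4/3x_2 - 95/3.
  reduce S modulo (f_1, f_2, f_3, h_4):
  remainder -12/31x_2^2 - 12/31x_2 + 144/31 ≠ 0; add h_5 = -12/31x_2^2 - 12/31x_2 + 144/31 to the basis.

S(f_1,h_4): lcm = x_1^2. S = 23/31x_1x_2^2 - 8/31x_1x_2 - 1262/93x_1 + 7/3x_2^2 - 4/3x_2 - 143/3.
  reduce S modulo (f_1, f_2, f_3, h_4, h_5):
  remainder x_2 - 3 ≠ 0; add h_6 = x_2 - 3 to the basis.

The other S-polynomials (S(f_2,f_3), S(f_2,h_4), S(f_3,h_4), S(f_1,h_5), S(f_2,h_5), S(f_3,h_5), S(h_4,h_5), S(f_1,h_6), S(f_2,h_6), S(f_3,h_6), S(h_4,h_6), S(h_5,h_6)) all reduce to 0 modulo the current basis, so we have a Gröbner basis.
Inter-reduce: drop elements whose leading term is divisible by another's, tail-reduce, and make monic.
Reduced Gröbner basis: {x_1 + 4, x_2 - 3}.

A lex Gröbner basis eliminates variables successively. Here x_2 - 3 depends only on x_2, with roots {3}; lifting each root through the earlier basis elements recovers the full solutions.
  x_2 = 3: the earlier basis element becomes x_1 + 4 = 0, giving x_1 = -4 — point (-4, 3).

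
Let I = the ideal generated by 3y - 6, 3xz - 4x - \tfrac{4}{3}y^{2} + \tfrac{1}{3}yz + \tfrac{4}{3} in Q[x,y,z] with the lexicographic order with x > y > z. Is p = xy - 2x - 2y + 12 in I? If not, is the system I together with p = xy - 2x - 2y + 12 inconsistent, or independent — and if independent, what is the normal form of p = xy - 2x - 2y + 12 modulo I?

Adjoining xy - 2x - 2y + 12 makes the ideal the whole ring: the system is inconsistent.

First compute the reduced Gröbner basis of I by Buchberger's algorithm.
f_1 = 3y - 6, LT = y.
f_2 = 3xz - 4x - \tfrac{4}{3}y^{2} + \tfrac{1}{3}yz + \tfrac{4}{3}, LT = xz.

S(f_1,f_2): leading monomials are coprime, so the S-polynomial reduces to 0 (Buchberger's first criterion).
Every S-polynomial of the final basis reduces to 0, so we have a Gröbner basis.
Inter-reduce: drop elements whose leading term is divisible by another's, tail-reduce, and make monic.
Reduced Gröbner basis: {xz - \tfrac{4}{3}x + \tfrac{2}{9}z - \tfrac{4}{3}, y - 2}.
Label its elements g_1 = xz - \tfrac{4}{3}x + \tfrac{2}{9}z - \tfrac{4}{3}, g_2 = y - 2.

Reduce p = xy - 2x - 2y + 12 modulo G:
  leading term xy: subtract (x)·g_2 from xy - 2x - 2y + 12 → -2y + 12
  leading term y: subtract (-2)·g_2 from -2y + 12 → 8
  leading term 1: no divisor's leading term divides it; move 8 to the remainder.
  normal form = 8.
The normal form is nonzero, so p ∉ I. Since p minus its normal form lies in I, I + (p) = I + (r) where r = 8; decide whether this ideal is the whole ring.
Here r = 8 is a nonzero constant, hence a unit: 1 ∈ I + (p), the Gröbner basis of I + (p) is {1}, and the enlarged system has no common solution — adjoining p is inconsistent.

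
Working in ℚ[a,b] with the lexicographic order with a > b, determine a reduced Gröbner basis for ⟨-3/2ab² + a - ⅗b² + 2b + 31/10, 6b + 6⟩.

f_1 = -3/2ab² + a - ⅗b² + 2b + 31/10, LT = ab².
f_2 = 6b + 6, LT = b.

S(f_1,f_2): lcm = ab². S = -ab - ⅔a + ⅖b² - 4/3b - 31/15.
  leading term ab: subtract (-⅙a)·f_2 from -ab - ⅔a + ⅖b² - 4/3b - 31/15 → ⅓a + ⅖b² - 4/3b - 31/15
  leading term a: no divisor's leading term divides it; move ⅓a to the remainder.
  leading term b²: subtract (1/15b)·f_2 from ⅖b² - 4/3b - 31/15 → -26/15b - 31/15
  leading term b: subtract (-13/45)·f_2 from -26/15b - 31/15 → -⅓
  leading term 1: no divisor's leading term divides it; move -⅓ to the remainder.
  remainder ⅓a - ⅓ ≠ 0; add g_3 = ⅓a - ⅓ to the basis.

S(f_1,g_3): lcm = ab². S = -⅔a + 7/5b² - 4/3b - 31/15.
  leading term a: subtract (-2)·g_3 from -⅔a + 7/5b² - 4/3b - 31/15 → 7/5b² - 4/3b - 41/15
  leading term b²: subtract (7/30b)·f_2 from 7/5b² - 4/3b - 41/15 → -41/15b - 41/15
  leading term b: subtract (-41/90)·f_2 from -41/15b - 41/15 → 0
  remainder 0.

S(f_2,g_3): leading monomials are coprime, so the S-polynomial reduces to 0 (Buchberger's first criterion).
Every S-polynomial of the final basis reduces to 0, so we have a Gröbner basis.
Inter-reduce: drop elements whose leading term is divisible by another's, tail-reduce, and make monic.

G = {a - 1, b + 1}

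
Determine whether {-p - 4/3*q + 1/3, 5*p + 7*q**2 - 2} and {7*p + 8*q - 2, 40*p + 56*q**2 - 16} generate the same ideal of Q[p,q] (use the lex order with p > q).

No, the ideals differ.

For a fixed monomial order, each ideal has a unique reduced Gröbner basis; comparing bases decides equality.
Buchberger on the first generating set:
f_1 = -p - 4/3*q + 1/3, LT = p.
f_2 = 5*p + 7*q**2 - 2, LT = p.

S(f_1,f_2): lcm = p. S = -7/5*q**2 + 4/3*q + 1/15.
  leading term q**2: no divisor's leading term divides it; move -7/5*q**2 to the remainder.
  leading term q: no divisor's leading term divides it; move 4/3*q to the remainder.
  leading term 1: no divisor's leading term divides it; move 1/15 to the remainder.
  remainder -7/5*q**2 + 4/3*q + 1/15 ≠ 0; add g_3 = -7/5*q**2 + 4/3*q + 1/15 to the basis.

The other S-polynomials (S(f_1,g_3), S(f_2,g_3)) all reduce to 0 modulo the current basis, so we have a Gröbner basis.
Inter-reduce: drop elements whose leading term is divisible by another's, tail-reduce, and make monic.
Reduced Gröbner basis: {p + 4/3*q - 1/3, q**2 - 20/21*q - 1/21}.

Buchberger on the second generating set:
h_1 = 7*p + 8*q - 2, LT = p.
h_2 = 40*p + 56*q**2 - 16, LT = p.

S(h_1,h_2): lcm = p. S = -7/5*q**2 + 8/7*q + 4/35.
  leading term q**2: no divisor's leading term divides it; move -7/5*q**2 to the remainder.
  leading term q: no divisor's leading term divides it; move 8/7*q to the remainder.
  leading term 1: no divisor's leading term divides it; move 4/35 to the remainder.
  remainder -7/5*q**2 + 8/7*q + 4/35 ≠ 0; add k_3 = -7/5*q**2 + 8/7*q + 4/35 to the basis.

The other S-polynomials (S(h_1,k_3), S(h_2,k_3)) all reduce to 0 modulo the current basis, so we have a Gröbner basis.
Inter-reduce: drop elements whose leading term is divisible by another's, tail-reduce, and make monic.
Reduced Gröbner basis: {p + 8/7*q - 2/7, q**2 - 40/49*q - 4/49}.

The bases are distinct; the ideals are different.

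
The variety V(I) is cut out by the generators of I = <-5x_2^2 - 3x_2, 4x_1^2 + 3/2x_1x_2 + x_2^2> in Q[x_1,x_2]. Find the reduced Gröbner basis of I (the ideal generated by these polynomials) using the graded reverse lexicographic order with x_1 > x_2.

G = {x_1^2 + 3/8x_1x_2 - 3/20x_2, x_2^2 + 3/5x_2}

f_1 = -5x_2^2 - 3x_2, LT = x_2^2.
f_2 = 4x_1^2 + 3/2x_1x_2 + x_2^2, LT = x_1^2.

The S-polynomials (S(f_1,f_2)) all reduce to 0 modulo the current basis, so we have a Gröbner basis.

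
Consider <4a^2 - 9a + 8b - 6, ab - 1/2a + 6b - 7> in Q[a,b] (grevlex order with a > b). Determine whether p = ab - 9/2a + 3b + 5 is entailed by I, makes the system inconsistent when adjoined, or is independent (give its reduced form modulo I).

Adjoining ab - 9/2a + 3b + 5 makes the ideal the whole ring: the system is inconsistent.

First compute the reduced Gröbner basis of I by Buchberger's algorithm.
f_1 = 4a^2 - 9a + 8b - 6, LT = a^2.
f_2 = ab - 1/2a + 6b - 7, LT = ab.

S(f_1,f_2): lcm = a^2b. S = 1/2a^2 - 33/4ab + 2b^2 + 7a - 3/2b.
  leading term a^2: subtract (1/8)·f_1 from 1/2a^2 - 33/4ab + 2b^2 + 7a - 3/2b → -33/4ab + 2b^2 + 65/8a - 5/2b + 3/4
  leading term ab: subtract (-33/4)·f_2 from -33/4ab + 2b^2 + 65/8a - 5/2b + 3/4 → 2b^2 + 4a + 47b - 57
  leading term b^2: no divisor's leading term divides it; move 2b^2 to the remainder.
  leading term a: no divisor's leading term divides it; move 4a to the remainder.
  leading term b: no divisor's leading term divides it; move 47b to the remainder.
  leading term 1: no divisor's leading term divides it; move -57 to the remainder.
  remainder 2b^2 + 4a + 47b - 57 ≠ 0; add h_3 = 2b^2 + 4a + 47b - 57 to the basis.

The other S-polynomials (S(f_1,h_3), S(f_2,h_3)) all reduce to 0 modulo the current basis, so we have a Gröbner basis.
Inter-reduce: drop elements whose leading term is divisible by another's, tail-reduce, and make monic.
Reduced Gröbner basis: {a^2 - 9/4a + 2b - 3/2, ab - 1/2a + 6b - 7, b^2 + 2a + 47/2b - 57/2}.
Label its elements g_1 = a^2 - 9/4a + 2b - 3/2, g_2 = ab - 1/2a + 6b - 7, g_3 = b^2 + 2a + 47/2b - 57/2.

Reduce p = ab - 9/2a + 3b + 5 modulo G:
  leading term ab: subtract (1)·g_2 from ab - 9/2a + 3b + 5 → -4a - 3b + 12
  leading term a: no divisor's leading term divides it; move -4a to the remainder.
  leading term b: no divisor's leading term divides it; move -3b to the remainder.
  leading term 1: no divisor's leading term divides it; move 12 to the remainder.
  normal form = -4a - 3b + 12.
The normal form is nonzero, so p ∉ I. Since p minus its normal form lies in I, I + (p) = I + (r) where r = -4a - 3b + 12; decide whether this ideal is the whole ring.
Run Buchberger on G together with r (pairs among the g_i already reduce to 0 since G is a Gröbner basis):
g_1 = a^2 - 9/4a + 2b - 3/2, LT = a^2.
g_2 = ab - 1/2a + 6b - 7, LT = ab.
g_3 = b^2 + 2a + 47/2b - 57/2, LT = b^2.
r = -4a - 3b + 12, LT = a.

S(g_1,r): lcm = a^2. S = -3/4ab + 3/4a + 2b - 3/2.
  leading term ab: subtract (-3/4)·g_2 from -3/4ab + 3/4a + 2b - 3/2 → 3/8a + 13/2b - 27/4
  leading term a: subtract (-3/32)·r from 3/8a + 13/2b - 27/4 → 199/32b - 45/8
  leading term b: no divisor's leading term divides it; move 199/32b to the remainder.
  leading term 1: no divisor's leading term divides it; move -45/8 to the remainder.
  remainder 199/32b - 45/8 ≠ 0; add m_5 = 199/32b - 45/8 to the basis.

S(g_2,r): lcm = ab. S = -3/4b^2 - 1/2a + 9b - 7.
  leading term b^2: subtract (-3/4)·g_3 from -3/4b^2 - 1/2a + 9b - 7 → a + 213/8b - 227/8
  leading term a: subtract (-1/4)·r from a + 213/8b - 227/8 → 207/8b - 203/8
  leading term b: subtract (828/199)·m_5 from 207/8b - 203/8 → -3137/1592
  leading term 1: no divisor's leading term divides it; move -3137/1592 to the remainder.
  remainder -3137/1592 ≠ 0; add m_6 = -3137/1592 to the basis.

The other S-polynomials (S(g_1,g_2), S(g_1,g_3), S(g_2,g_3), S(g_3,r), S(g_1,m_5), S(g_2,m_5), S(g_3,m_5), S(r,m_5), S(g_1,m_6), S(g_2,m_6), S(g_3,m_6), S(r,m_6), S(m_5,m_6)) all reduce to 0 modulo the current basis, so we have a Gröbner basis.
Inter-reduce: drop elements whose leading term is divisible by another's, tail-reduce, and make monic.
Reduced Gröbner basis: {1}.
The reduced Gröbner basis of I + (p) is {1}: the ideal is the whole ring, so the enlarged system has no common solution — adjoining p is inconsistent.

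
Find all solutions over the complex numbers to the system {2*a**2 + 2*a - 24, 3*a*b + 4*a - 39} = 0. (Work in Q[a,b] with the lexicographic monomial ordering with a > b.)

Compute a lex Gröbner basis by Buchberger's algorithm.
f_1 = 2*a**2 + 2*a - 24, LT = a**2.
f_2 = 3*a*b + 4*a - 39, LT = a*b.

S(f_1,f_2): lcm = a**2*b. S = -4/3*a**2 + a*b + 13*a - 12*b.
  leading term a**2: subtract (-2/3)·f_1 from -4/3*a**2 + a*b + 13*a - 12*b → a*b + 43/3*a - 12*b - 16
  leading term a*b: subtract (1/3)·f_2 from a*b + 43/3*a - 12*b - 16 → 13*a - 12*b - 3
  leading term a: no divisor's leading term divides it; move 13*a to the remainder.
  leading term b: no divisor's leading term divides it; move -12*b to the remainder.
  leading term 1: no divisor's leading term divides it; move -3 to the remainder.
  remainder 13*a - 12*b - 3 ≠ 0; add h_3 = 13*a - 12*b - 3 to the basis.

S(f_1,h_3): lcm = a**2. S = 12/13*a*b + 16/13*a - 12.
  leading term a*b: subtract (4/13)·f_2 from 12/13*a*b + 16/13*a - 12 → 0
  remainder 0.

S(f_2,h_3): lcm = a*b. S = 4/3*a + 12/13*b**2 + 3/13*b - 13.
  leading term a: subtract (4/39)·h_3 from 4/3*a + 12/13*b**2 + 3/13*b - 13 → 12/13*b**2 + 19/13*b - 165/13
  leading term b**2: no divisor's leading term divides it; move 12/13*b**2 to the remainder.
  leading term b: no divisor's leading term divides it; move 19/13*b to the remainder.
  leading term 1: no divisor's leading term divides it; move -165/13 to the remainder.
  remainder 12/13*b**2 + 19/13*b - 165/13 ≠ 0; add h_4 = 12/13*b**2 + 19/13*b - 165/13 to the basis.

S(f_1,h_4): leading monomials are coprime, so the S-polynomial reduces to 0 (Buchberger's first criterion).
S(f_2,h_4): lcm = a*b**2. S = -1/4*a*b + 55/4*a - 13*b.
  leading term a*b: subtract (-1/12)·f_2 from -1/4*a*b + 55/4*a - 13*b → 169/12*a - 13*b - 13/4
  leading term a: subtract (13/12)·h_3 from 169/12*a - 13*b - 13/4 → 0
  remainder 0.

S(h_3,h_4): leading monomials are coprime, so the S-polynomial reduces to 0 (Buchberger's first criterion).
Every S-polynomial of the final basis reduces to 0, so we have a Gröbner basis.
Inter-reduce: drop elements whose leading term is divisible by another's, tail-reduce, and make monic.
Reduced Gröbner basis: {a - 12/13*b - 3/13, b**2 + 19/12*b - 55/4}.

Since the basis is lex-ordered, b**2 + 19/12*b - 55/4 is univariate in b. Its roots are {-55/12, 3}. Back-substituting each root into the other basis elements fixes the other coordinates.
  b = -55/12: the earlier basis element becomes a + 4 = 0, giving a = -4 — point (-4, -55/12).
  b = 3: the earlier basis element becomes a - 3 = 0, giving a = 3 — point (3, 3).
Each listed point satisfies every original equation (direct substitution).
This is the nonlinear analogue of row-reducing a linear system.

{(-4, -55/12), (3, 3)}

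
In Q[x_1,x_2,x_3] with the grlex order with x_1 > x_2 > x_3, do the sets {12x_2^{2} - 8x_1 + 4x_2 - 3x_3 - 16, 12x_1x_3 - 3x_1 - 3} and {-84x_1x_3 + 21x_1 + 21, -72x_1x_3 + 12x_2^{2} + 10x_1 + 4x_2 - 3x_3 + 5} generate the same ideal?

No, the ideals differ.

Equality of ideals is decidable: compute both reduced Gröbner bases (unique for the ordering) and check whether they agree.
Buchberger on the first generating set:
f_1 = 12x_2^{2} - 8x_1 + 4x_2 - 3x_3 - 16, LT = x_2^{2}.
f_2 = 12x_1x_3 - 3x_1 - 3, LT = x_1x_3.

S(f_1,f_2): leading monomials are coprime, so the S-polynomial reduces to 0 (Buchberger's first criterion).
Every S-polynomial of the final basis reduces to 0, so we have a Gröbner basis.
Inter-reduce: drop elements whose leading term is divisible by another's, tail-reduce, and make monic.
Reduced Gröbner basis: {x_1x_3 - \tfrac{1}{4}x_1 - \tfrac{1}{4}, x_2^{2} - \tfrac{2}{3}x_1 + \tfrac{1}{3}x_2 - \tfrac{1}{4}x_3 - \tfrac{4}{3}}.

Buchberger on the second generating set:
h_1 = -84x_1x_3 + 21x_1 + 21, LT = x_1x_3.
h_2 = -72x_1x_3 + 12x_2^{2} + 10x_1 + 4x_2 - 3x_3 + 5, LT = x_1x_3.

S(h_1,h_2): lcm = x_1x_3. S = \tfrac{1}{6}x_2^{2} - \tfrac{1}{9}x_1 + \tfrac{1}{18}x_2 - \tfrac{1}{24}x_3 - \tfrac{13}{72}.
  leading term x_2^{2}: no divisor's leading term divides it; move \tfrac{1}{6}x_2^{2} to the remainder.
  leading term x_1: no divisor's leading term divides it; move -\tfrac{1}{9}x_1 to the remainder.
  leading term x_2: no divisor's leading term divides it; move \tfrac{1}{18}x_2 to the remainder.
  leading term x_3: no divisor's leading term divides it; move -\tfrac{1}{24}x_3 to the remainder.
  leading term 1: no divisor's leading term divides it; move -\tfrac{13}{72} to the remainder.
  remainder \tfrac{1}{6}x_2^{2} - \tfrac{1}{9}x_1 + \tfrac{1}{18}x_2 - \tfrac{1}{24}x_3 - \tfrac{13}{72} ≠ 0; add k_3 = \tfrac{1}{6}x_2^{2} - \tfrac{1}{9}x_1 + \tfrac{1}{18}x_2 - \tfrac{1}{24}x_3 - \tfrac{13}{72} to the basis.

S(h_1,k_3): leading monomials are coprime, so the S-polynomial reduces to 0 (Buchberger's first criterion).
S(h_2,k_3): leading monomials are coprime, so the S-polynomial reduces to 0 (Buchberger's first criterion).
Every S-polynomial of the final basis reduces to 0, so we have a Gröbner basis.
Inter-reduce: drop elements whose leading term is divisible by another's, tail-reduce, and make monic.
Reduced Gröbner basis: {x_1x_3 - \tfrac{1}{4}x_1 - \tfrac{1}{4}, x_2^{2} - \tfrac{2}{3}x_1 + \tfrac{1}{3}x_2 - \tfrac{1}{4}x_3 - \tfrac{13}{12}}.

The bases are distinct; the ideals are different.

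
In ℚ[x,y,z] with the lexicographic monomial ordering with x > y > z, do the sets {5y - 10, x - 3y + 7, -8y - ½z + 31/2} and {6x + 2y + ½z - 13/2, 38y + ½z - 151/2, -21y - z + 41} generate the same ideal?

No, the ideals differ.

Equality of ideals is decidable: compute both reduced Gröbner bases (unique for the ordering) and check whether they agree.
Buchberger on the first generating set:
f_1 = 5y - 10, LT = y.
f_2 = x - 3y + 7, LT = x.
f_3 = -8y - ½z + 31/2, LT = y.

S(f_1,f_3): lcm = y. S = -1/16z - 1/16.
  reduce S modulo (f_1, f_2, f_3):
  remainder -1/16z - 1/16 ≠ 0; add g_4 = -1/16z - 1/16 to the basis.

The other S-polynomials (S(f_1,f_2), S(f_2,f_3), S(f_1,g_4), S(f_2,g_4), S(f_3,g_4)) all reduce to 0 modulo the current basis, so we have a Gröbner basis.
Inter-reduce: drop elements whose leading term is divisible by another's, tail-reduce, and make monic.
Reduced Gröbner basis: {x + 1, y - 2, z + 1}.

Buchberger on the second generating set:
h_1 = 6x + 2y + ½z - 13/2, LT = x.
h_2 = 38y + ½z - 151/2, LT = y.
h_3 = -21y - z + 41, LT = y.

S(h_2,h_3): lcm = y. S = -55/1596z - 55/1596.
  reduce S modulo (h_1, h_2, h_3):
  remainder -55/1596z - 55/1596 ≠ 0; add k_4 = -55/1596z - 55/1596 to the basis.

The other S-polynomials (S(h_1,h_2), S(h_1,h_3), S(h_1,k_4), S(h_2,k_4), S(h_3,k_4)) all reduce to 0 modulo the current basis, so we have a Gröbner basis.
Inter-reduce: drop elements whose leading term is divisible by another's, tail-reduce, and make monic.
Reduced Gröbner basis: {x - ½, y - 2, z + 1}.

Since the reduced bases disagree, the two ideals are not the same.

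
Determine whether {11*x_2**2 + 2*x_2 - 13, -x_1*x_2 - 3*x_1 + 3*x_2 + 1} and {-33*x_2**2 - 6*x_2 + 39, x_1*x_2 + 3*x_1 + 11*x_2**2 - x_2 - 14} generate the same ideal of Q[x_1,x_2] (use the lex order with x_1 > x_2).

Yes, the ideals are equal.

Equality of ideals is decidable: compute both reduced Gröbner bases (unique for the ordering) and check whether they agree.
Buchberger on the first generating set:
f_1 = 11*x_2**2 + 2*x_2 - 13, LT = x_2**2.
f_2 = -x_1*x_2 - 3*x_1 + 3*x_2 + 1, LT = x_1*x_2.

S(f_1,f_2): lcm = x_1*x_2**2. S = -31/11*x_1*x_2 - 13/11*x_1 + 3*x_2**2 + x_2.
  leading term x_1*x_2: subtract (31/11)·f_2 from -31/11*x_1*x_2 - 13/11*x_1 + 3*x_2**2 + x_2 → 80/11*x_1 + 3*x_2**2 - 82/11*x_2 - 31/11
  leading term x_1: no divisor's leading term divides it; move 80/11*x_1 to the remainder.
  leading term x_2**2: subtract (3/11)·f_1 from 3*x_2**2 - 82/11*x_2 - 31/11 → -8*x_2 + 8/11
  leading term x_2: no divisor's leading term divides it; move -8*x_2 to the remainder.
  leading term 1: no divisor's leading term divides it; move 8/11 to the remainder.
  remainder 80/11*x_1 - 8*x_2 + 8/11 ≠ 0; add g_3 = 80/11*x_1 - 8*x_2 + 8/11 to the basis.

The other S-polynomials (S(f_1,g_3), S(f_2,g_3)) all reduce to 0 modulo the current basis, so we have a Gröbner basis.
Inter-reduce: drop elements whose leading term is divisible by another's, tail-reduce, and make monic.
Reduced Gröbner basis: {x_1 - 11/10*x_2 + 1/10, x_2**2 + 2/11*x_2 - 13/11}.

Buchberger on the second generating set:
h_1 = -33*x_2**2 - 6*x_2 + 39, LT = x_2**2.
h_2 = x_1*x_2 + 3*x_1 + 11*x_2**2 - x_2 - 14, LT = x_1*x_2.

S(h_1,h_2): lcm = x_1*x_2**2. S = -31/11*x_1*x_2 - 13/11*x_1 - 11*x_2**3 + x_2**2 + 14*x_2.
  leading term x_1*x_2: subtract (-31/11)·h_2 from -31/11*x_1*x_2 - 13/11*x_1 - 11*x_2**3 + x_2**2 + 14*x_2 → 80/11*x_1 - 11*x_2**3 + 32*x_2**2 + 123/11*x_2 - 434/11
  leading term x_1: no divisor's leading term divides it; move 80/11*x_1 to the remainder.
  leading term x_2**3: subtract (1/3*x_2)·h_1 from -11*x_2**3 + 32*x_2**2 + 123/11*x_2 - 434/11 → 34*x_2**2 - 20/11*x_2 - 434/11
  leading term x_2**2: subtract (-34/33)·h_1 from 34*x_2**2 - 20/11*x_2 - 434/11 → -8*x_2 + 8/11
  leading term x_2: no divisor's leading term divides it; move -8*x_2 to the remainder.
  leading term 1: no divisor's leading term divides it; move 8/11 to the remainder.
  remainder 80/11*x_1 - 8*x_2 + 8/11 ≠ 0; add k_3 = 80/11*x_1 - 8*x_2 + 8/11 to the basis.

The other S-polynomials (S(h_1,k_3), S(h_2,k_3)) all reduce to 0 modulo the current basis, so we have a Gröbner basis.
Inter-reduce: drop elements whose leading term is divisible by another's, tail-reduce, and make monic.
Reduced Gröbner basis: {x_1 - 11/10*x_2 + 1/10, x_2**2 + 2/11*x_2 - 13/11}.

Same reduced basis, so the two generating sets span the same ideal.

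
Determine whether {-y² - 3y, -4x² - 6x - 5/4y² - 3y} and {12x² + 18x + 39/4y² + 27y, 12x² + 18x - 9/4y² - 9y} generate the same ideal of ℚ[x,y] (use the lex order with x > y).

Equality of ideals is decidable: compute both reduced Gröbner bases (unique for the ordering) and check whether they agree.
Buchberger on the first generating set:
f_1 = -y² - 3y, LT = y².
f_2 = -4x² - 6x - 5/4y² - 3y, LT = x².

The S-polynomials (S(f_1,f_2)) all reduce to 0 modulo the current basis, so we have a Gröbner basis.
Inter-reduce: drop elements whose leading term is divisible by another's, tail-reduce, and make monic.
Reduced Gröbner basis: {x² + 3/2x - 3/16y, y² + 3y}.

Buchberger on the second generating set:
h_1 = 12x² + 18x + 39/4y² + 27y, LT = x².
h_2 = 12x² + 18x - 9/4y² - 9y, LT = x².

S(h_1,h_2): lcm = x². S = y² + 3y.
  leading term y²: no divisor's leading term divides it; move y² to the remainder.
  leading term y: no divisor's leading term divides it; move 3y to the remainder.
  remainder y² + 3y ≠ 0; add k_3 = y² + 3y to the basis.

The other S-polynomials (S(h_1,k_3), S(h_2,k_3)) all reduce to 0 modulo the current basis, so we have a Gröbner basis.
Inter-reduce: drop elements whose leading term is divisible by another's, tail-reduce, and make monic.
Reduced Gröbner basis: {x² + 3/2x - 3/16y, y² + 3y}.

These coincide, so the ideals are equal.

Yes, the ideals are equal.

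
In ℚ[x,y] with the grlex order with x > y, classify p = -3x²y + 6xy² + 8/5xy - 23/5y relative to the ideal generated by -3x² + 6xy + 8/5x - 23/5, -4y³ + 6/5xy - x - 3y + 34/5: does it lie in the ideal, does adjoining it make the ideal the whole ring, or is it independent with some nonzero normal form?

First compute the reduced Gröbner basis of I by Buchberger's algorithm.
f_1 = -3x² + 6xy + 8/5x - 23/5, LT = x².
f_2 = -4y³ + 6/5xy - x - 3y + 34/5, LT = y³.

The S-polynomials (S(f_1,f_2)) all reduce to 0 modulo the current basis, so we have a Gröbner basis.
Inter-reduce: drop elements whose leading term is divisible by another's, tail-reduce, and make monic.
Reduced Gröbner basis: {y³ - 3/10xy + ¼x + ¾y - 17/10, x² - 2xy - 8/15x + 23/15}.
Label its elements g_1 = y³ - 3/10xy + ¼x + ¾y - 17/10, g_2 = x² - 2xy - 8/15x + 23/15.

Reduce p = -3x²y + 6xy² + 8/5xy - 23/5y modulo G:
  leading term x²y: subtract (-3y)·g_2 from -3x²y + 6xy² + 8/5xy - 23/5y → 0
  normal form = 0.
Since the normal form is 0, p ∈ I.

-3x²y + 6xy² + 8/5xy - 23/5y lies in I (it reduces to 0).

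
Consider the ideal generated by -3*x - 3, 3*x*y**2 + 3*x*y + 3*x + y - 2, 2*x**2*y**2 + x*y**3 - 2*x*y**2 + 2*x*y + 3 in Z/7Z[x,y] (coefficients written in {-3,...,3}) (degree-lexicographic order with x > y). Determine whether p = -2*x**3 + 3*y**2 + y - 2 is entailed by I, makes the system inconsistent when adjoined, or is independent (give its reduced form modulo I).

First compute the reduced Gröbner basis of I by Buchberger's algorithm.
f_1 = -3*x - 3, LT = x.
f_2 = 3*x*y**2 + 3*x*y + 3*x + y - 2, LT = x*y**2.
f_3 = 2*x**2*y**2 + x*y**3 - 2*x*y**2 + 2*x*y + 3, LT = x**2*y**2.

S(f_1,f_2): lcm = x*y**2. S = -x*y + y**2 - x + 2*y + 3.
  leading term x*y: subtract (-2*y)·f_1 from -x*y + y**2 - x + 2*y + 3 → y**2 - x + 3*y + 3
  leading term y**2: no divisor's leading term divides it; move y**2 to the remainder.
  leading term x: subtract (-2)·f_1 from -x + 3*y + 3 → 3*y - 3
  leading term y: no divisor's leading term divides it; move 3*y to the remainder.
  leading term 1: no divisor's leading term divides it; move -3 to the remainder.
  remainder y**2 + 3*y - 3 ≠ 0; add h_4 = y**2 + 3*y - 3 to the basis.

S(f_1,f_3): lcm = x**2*y**2. S = 3*x*y**3 + 2*x*y**2 - x*y + 2.
  leading term x*y**3: subtract (-y**3)·f_1 from 3*x*y**3 + 2*x*y**2 - x*y + 2 → 2*x*y**2 - 3*y**3 - x*y + 2
  leading term x*y**2: subtract (-3*y**2)·f_1 from 2*x*y**2 - 3*y**3 - x*y + 2 → -3*y**3 - x*y - 2*y**2 + 2
  leading term y**3: subtract (-3*y)·h_4 from -3*y**3 - x*y - 2*y**2 + 2 → -x*y - 2*y + 2
  leading term x*y: subtract (-2*y)·f_1 from -x*y - 2*y + 2 → -y + 2
  leading term y: no divisor's leading term divides it; move -y to the remainder.
  leading term 1: no divisor's leading term divides it; move 2 to the remainder.
  remainder -y + 2 ≠ 0; add h_5 = -y + 2 to the basis.

The other S-polynomials (S(f_2,f_3), S(f_1,h_4), S(f_2,h_4), S(f_3,h_4), S(f_1,h_5), S(f_2,h_5), S(f_3,h_5), S(h_4,h_5)) all reduce to 0 modulo the current basis, so we have a Gröbner basis.
Inter-reduce: drop elements whose leading term is divisible by another's, tail-reduce, and make monic.
Reduced Gröbner basis: {x + 1, y - 2}.
Label its elements g_1 = x + 1, g_2 = y - 2.

Reduce p = -2*x**3 + 3*y**2 + y - 2 modulo G:
  leading term x**3: subtract (-2*x**2)·g_1 from -2*x**3 + 3*y**2 + y - 2 → 2*x**2 + 3*y**2 + y - 2
  leading term x**2: subtract (2*x)·g_1 from 2*x**2 + 3*y**2 + y - 2 → 3*y**2 - 2*x + y - 2
  leading term y**2: subtract (3*y)·g_2 from 3*y**2 - 2*x + y - 2 → -2*x - 2
  leading term x: subtract (-2)·g_1 from -2*x - 2 → 0
  normal form = 0.
Since the normal form is 0, p ∈ I.

Ideal membership is decidable via reduction modulo a Gröbner basis.

-2*x**3 + 3*y**2 + y - 2 lies in I (it reduces to 0).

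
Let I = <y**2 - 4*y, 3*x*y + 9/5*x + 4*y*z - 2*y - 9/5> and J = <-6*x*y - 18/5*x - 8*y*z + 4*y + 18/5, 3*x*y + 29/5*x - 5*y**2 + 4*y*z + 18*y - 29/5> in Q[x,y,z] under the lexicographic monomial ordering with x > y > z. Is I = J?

No, the ideals differ.

Equality of ideals is decidable: compute both reduced Gröbner bases (unique for the ordering) and check whether they agree.
Buchberger on the first generating set:
f_1 = y**2 - 4*y, LT = y**2.
f_2 = 3*x*y + 9/5*x + 4*y*z - 2*y - 9/5, LT = x*y.

S(f_1,f_2): lcm = x*y**2. S = -23/5*x*y - 4/3*y**2*z + 2/3*y**2 + 3/5*y.
  leading term x*y: subtract (-23/15)·f_2 from -23/5*x*y - 4/3*y**2*z + 2/3*y**2 + 3/5*y → 69/25*x - 4/3*y**2*z + 2/3*y**2 + 92/15*y*z - 37/15*y - 69/25
  leading term x: no divisor's leading term divides it; move 69/25*x to the remainder.
  leading term y**2*z: subtract (-4/3*z)·f_1 from -4/3*y**2*z + 2/3*y**2 + 92/15*y*z - 37/15*y - 69/25 → 2/3*y**2 + 4/5*y*z - 37/15*y - 69/25
  leading term y**2: subtract (2/3)·f_1 from 2/3*y**2 + 4/5*y*z - 37/15*y - 69/25 → 4/5*y*z + 1/5*y - 69/25
  leading term y*z: no divisor's leading term divides it; move 4/5*y*z to the remainder.
  leading term y: no divisor's leading term divides it; move 1/5*y to the remainder.
  leading term 1: no divisor's leading term divides it; move -69/25 to the remainder.
  remainder 69/25*x + 4/5*y*z + 1/5*y - 69/25 ≠ 0; add g_3 = 69/25*x + 4/5*y*z + 1/5*y - 69/25 to the basis.

The other S-polynomials (S(f_1,g_3), S(f_2,g_3)) all reduce to 0 modulo the current basis, so we have a Gröbner basis.
Inter-reduce: drop elements whose leading term is divisible by another's, tail-reduce, and make monic.
Reduced Gröbner basis: {x + 20/69*y*z + 5/69*y - 1, y**2 - 4*y}.

Buchberger on the second generating set:
h_1 = -6*x*y - 18/5*x - 8*y*z + 4*y + 18/5, LT = x*y.
h_2 = 3*x*y + 29/5*x - 5*y**2 + 4*y*z + 18*y - 29/5, LT = x*y.

S(h_1,h_2): lcm = x*y. S = -4/3*x + 5/3*y**2 - 20/3*y + 4/3.
  leading term x: no divisor's leading term divides it; move -4/3*x to the remainder.
  leading term y**2: no divisor's leading term divides it; move 5/3*y**2 to the remainder.
  leading term y: no divisor's leading term divides it; move -20/3*y to the remainder.
  leading term 1: no divisor's leading term divides it; move 4/3 to the remainder.
  remainder -4/3*x + 5/3*y**2 - 20/3*y + 4/3 ≠ 0; add k_3 = -4/3*x + 5/3*y**2 - 20/3*y + 4/3 to the basis.

S(h_1,k_3): lcm = x*y. S = 3/5*x + 5/4*y**3 - 5*y**2 + 4/3*y*z + 1/3*y - 3/5.
  leading term x: subtract (-9/20)·k_3 from 3/5*x + 5/4*y**3 - 5*y**2 + 4/3*y*z + 1/3*y - 3/5 → 5/4*y**3 - 17/4*y**2 + 4/3*y*z - 8/3*y
  leading term y**3: no divisor's leading term divides it; move 5/4*y**3 to the remainder.
  leading term y**2: no divisor's leading term divides it; move -17/4*y**2 to the remainder.
  leading term y*z: no divisor's leading term divides it; move 4/3*y*z to the remainder.
  leading term y: no divisor's leading term divides it; move -8/3*y to the remainder.
  remainder 5/4*y**3 - 17/4*y**2 + 4/3*y*z - 8/3*y ≠ 0; add k_4 = 5/4*y**3 - 17/4*y**2 + 4/3*y*z - 8/3*y to the basis.

The other S-polynomials (S(h_2,k_3), S(h_1,k_4), S(h_2,k_4), S(k_3,k_4)) all reduce to 0 modulo the current basis, so we have a Gröbner basis.
Inter-reduce: drop elements whose leading term is divisible by another's, tail-reduce, and make monic.
Reduced Gröbner basis: {x - 5/4*y**2 + 5*y - 1, y**3 - 17/5*y**2 + 16/15*y*z - 32/15*y}.

These differ, so the ideals are not equal.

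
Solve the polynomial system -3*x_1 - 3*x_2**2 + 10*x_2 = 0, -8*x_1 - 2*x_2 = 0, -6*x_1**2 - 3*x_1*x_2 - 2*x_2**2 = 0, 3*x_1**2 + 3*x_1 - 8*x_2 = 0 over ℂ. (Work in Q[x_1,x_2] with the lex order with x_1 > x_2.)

{(0, 0)}

Compute a lex Gröbner basis by Buchberger's algorithm.
f_1 = -3*x_1 - 3*x_2**2 + 10*x_2, LT = x_1.
f_2 = -8*x_1 - 2*x_2, LT = x_1.
f_3 = -6*x_1**2 - 3*x_1*x_2 - 2*x_2**2, LT = x_1**2.
f_4 = 3*x_1**2 + 3*x_1 - 8*x_2, LT = x_1**2.

S(f_1,f_2): lcm = x_1. S = x_2**2 - 43/12*x_2.
  reduce S modulo (f_1, f_2, f_3, f_4):
  remainder x_2**2 - 43/12*x_2 ≠ 0; add h_5 = x_2**2 - 43/12*x_2 to the basis.

S(f_1,f_3): lcm = x_1**2. S = x_1*x_2**2 - 23/6*x_1*x_2 - 1/3*x_2**2.
  reduce S modulo (f_1, f_2, f_3, f_4, h_5):
  remainder -559/576*x_2 ≠ 0; add h_6 = -559/576*x_2 to the basis.

The other S-polynomials (S(f_1,f_4), S(f_2,f_3), S(f_2,f_4), S(f_3,f_4), S(f_1,h_5), S(f_2,h_5), S(f_3,h_5), S(f_4,h_5), S(f_1,h_6), S(f_2,h_6), S(f_3,h_6), S(f_4,h_6), S(h_5,h_6)) all reduce to 0 modulo the current basis, so we have a Gröbner basis.
Inter-reduce: drop elements whose leading term is divisible by another's, tail-reduce, and make monic.
Reduced Gröbner basis: {x_1, x_2}.

A lex Gröbner basis eliminates variables successively. Here x_2 depends only on x_2, with roots {0}; lifting each root through the earlier basis elements recovers the full solutions.
  x_2 = 0: the earlier basis element becomes x_1 = 0, giving x_1 = 0 — point (0, 0).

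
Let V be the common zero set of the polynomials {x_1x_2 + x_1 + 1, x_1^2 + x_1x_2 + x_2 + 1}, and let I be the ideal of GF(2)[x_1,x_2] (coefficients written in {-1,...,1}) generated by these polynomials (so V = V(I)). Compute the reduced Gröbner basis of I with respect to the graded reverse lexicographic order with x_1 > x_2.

f_1 = x_1x_2 + x_1 + 1, LT = x_1x_2.
f_2 = x_1^2 + x_1x_2 + x_2 + 1, LT = x_1^2.

S(f_1,f_2): lcm = x_1^2x_2. S = x_1x_2^2 + x_1^2 + x_2^2 + x_1 + x_2.
  reduce S modulo (f_1, f_2):
  remainder x_2^2 + x_1 + x_2 + 1 ≠ 0; add g_3 = x_2^2 + x_1 + x_2 + 1 to the basis.

The other S-polynomials (S(f_1,g_3), S(f_2,g_3)) all reduce to 0 modulo the current basis, so we have a Gröbner basis.

G = {x_1^2 + x_1 + x_2, x_1x_2 + x_1 + 1, x_2^2 + x_1 + x_2 + 1}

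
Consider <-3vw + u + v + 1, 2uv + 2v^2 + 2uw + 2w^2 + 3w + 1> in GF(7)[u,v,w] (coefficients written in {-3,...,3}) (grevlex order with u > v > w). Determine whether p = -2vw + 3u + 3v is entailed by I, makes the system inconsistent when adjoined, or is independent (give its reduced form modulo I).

First compute the reduced Gröbner basis of I by Buchberger's algorithm.
f_1 = -3vw + u + v + 1, LT = vw.
f_2 = 2uv + 2v^2 + 2uw + 2w^2 + 3w + 1, LT = uv.

S(f_1,f_2): lcm = uvw. S = -v^2w - uw^2 - w^3 + 2u^2 + 2uv + 2w^2 + 2u + 3w.
  leading term v^2w: subtract (-2v)·f_1 from -v^2w - uw^2 - w^3 + 2u^2 + 2uv + 2w^2 + 2u + 3w → -uw^2 - w^3 + 2u^2 - 3uv + 2v^2 + 2w^2 + 2u + 2v + 3w
  leading term uw^2: no divisor's leading term divides it; move -uw^2 to the remainder.
  leading term w^3: no divisor's leading term divides it; move -w^3 to the remainder.
  leading term u^2: no divisor's leading term divides it; move 2u^2 to the remainder.
  leading term uv: subtract (2)·f_2 from -3uv + 2v^2 + 2w^2 + 2u + 2v + 3w → -2v^2 + 3uw - 2w^2 + 2u + 2v - 3w - 2
  leading term v^2: no divisor's leading term divides it; move -2v^2 to the remainder.
  leading term uw: no divisor's leading term divides it; move 3uw to the remainder.
  leading term w^2: no divisor's leading term divides it; move -2w^2 to the remainder.
  leading term u: no divisor's leading term divides it; move 2u to the remainder.
  leading term v: no divisor's leading term divides it; move 2v to the remainder.
  leading term w: no divisor's leading term divides it; move -3w to the remainder.
  leading term 1: no divisor's leading term divides it; move -2 to the remainder.
  remainder -uw^2 - w^3 + 2u^2 - 2v^2 + 3uw - 2w^2 + 2u + 2v - 3w - 2 ≠ 0; add h_3 = -uw^2 - w^3 + 2u^2 - 2v^2 + 3uw - 2w^2 + 2u + 2v - 3w - 2 to the basis.

The other S-polynomials (S(f_1,h_3), S(f_2,h_3)) all reduce to 0 modulo the current basis, so we have a Gröbner basis.
Inter-reduce: drop elements whose leading term is divisible by another's, tail-reduce, and make monic.
Reduced Gröbner basis: {uw^2 + w^3 - 2u^2 + 2v^2 - 3uw + 2w^2 - 2u - 2v + 3w + 2, uv + v^2 + uw + w^2 - 2w - 3, vw + 2u + 2v + 2}.
Label its elements g_1 = uw^2 + w^3 - 2u^2 + 2v^2 - 3uw + 2w^2 - 2u - 2v + 3w + 2, g_2 = uv + v^2 + uw + w^2 - 2w - 3, g_3 = vw + 2u + 2v + 2.

Reduce p = -2vw + 3u + 3v modulo G:
  leading term vw: subtract (-2)·g_3 from -2vw + 3u + 3v → -3
  leading term 1: no divisor's leading term divides it; move -3 to the remainder.
  normal form = -3.
The normal form is nonzero, so p ∉ I. Since p minus its normal form lies in I, I + (p) = I + (r) where r = -3; decide whether this ideal is the whole ring.
Here r = -3 is a nonzero constant, hence a unit: 1 ∈ I + (p), the Gröbner basis of I + (p) is {1}, and the enlarged system has no common solution — adjoining p is inconsistent.

Adjoining -2vw + 3u + 3v makes the ideal the whole ring: the system is inconsistent.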